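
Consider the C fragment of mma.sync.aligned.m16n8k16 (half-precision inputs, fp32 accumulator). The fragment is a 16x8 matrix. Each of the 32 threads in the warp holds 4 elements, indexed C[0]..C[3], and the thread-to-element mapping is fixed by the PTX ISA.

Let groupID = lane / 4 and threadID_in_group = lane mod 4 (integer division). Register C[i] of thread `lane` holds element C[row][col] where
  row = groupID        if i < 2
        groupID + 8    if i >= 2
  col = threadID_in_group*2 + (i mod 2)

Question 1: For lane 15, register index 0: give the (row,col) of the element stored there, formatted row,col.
3,6

15: G=3,T=3
[0] (3+0,3*2+0) = (3,6)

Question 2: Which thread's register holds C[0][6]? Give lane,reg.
3,0

r=0→G=0,rhi=0  c=6→T=3,p=0
L=0*4+3=3  i=0*2+0=0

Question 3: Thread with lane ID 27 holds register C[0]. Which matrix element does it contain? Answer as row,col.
27: grp=6,tig=3
[0] (6+0,3*2+0) = (6,6)

6,6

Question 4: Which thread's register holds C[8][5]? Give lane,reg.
r=8→G=0,rhi=1  c=5→T=2,p=1
L=0*4+2=2  i=1*2+1=3

2,3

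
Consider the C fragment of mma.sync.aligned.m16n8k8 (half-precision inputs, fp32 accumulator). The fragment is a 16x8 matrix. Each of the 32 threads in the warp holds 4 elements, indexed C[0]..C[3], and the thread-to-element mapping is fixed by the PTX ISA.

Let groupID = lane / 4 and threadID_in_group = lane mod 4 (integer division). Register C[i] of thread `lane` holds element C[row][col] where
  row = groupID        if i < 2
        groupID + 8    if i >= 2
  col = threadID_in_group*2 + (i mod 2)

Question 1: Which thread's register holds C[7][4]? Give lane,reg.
30,0

r=7->g=7,rb=0  c=4->t=2,b0=0
L=7*4+2=30  i=0*2+0=0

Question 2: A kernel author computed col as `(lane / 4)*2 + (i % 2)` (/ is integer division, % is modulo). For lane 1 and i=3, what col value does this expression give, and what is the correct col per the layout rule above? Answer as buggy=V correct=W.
buggy=1 correct=3

`(lane / 4)*2 + (i % 2)`[1,3]⇒1
lane 1: gr=0 (1/4), th=1 (1%4)
i=3: r=0+8=8, c=1*2+1=3
col: 1 vs 3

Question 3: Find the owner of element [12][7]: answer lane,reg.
19,3

r=12→G=4,rhi=1  c=7→T=3,p=1
L=4*4+3=19  i=1*2+1=3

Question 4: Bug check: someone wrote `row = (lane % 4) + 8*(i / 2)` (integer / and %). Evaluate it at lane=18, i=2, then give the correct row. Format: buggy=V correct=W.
`(lane % 4) + 8*(i / 2)`[18,2]⇒10
L=18⇒gr=18>>2=4, th=18&3=2
[2]⇒row 4+8=12  col 2·2+0=4
row: 10 vs 12

buggy=10 correct=12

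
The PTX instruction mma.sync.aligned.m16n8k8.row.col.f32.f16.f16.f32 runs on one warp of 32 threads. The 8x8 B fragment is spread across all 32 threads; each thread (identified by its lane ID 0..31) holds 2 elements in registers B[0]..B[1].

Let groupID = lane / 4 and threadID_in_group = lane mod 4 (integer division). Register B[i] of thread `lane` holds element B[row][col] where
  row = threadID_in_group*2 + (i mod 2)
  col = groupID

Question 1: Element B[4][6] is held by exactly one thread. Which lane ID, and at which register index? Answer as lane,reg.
26,0

c=6⇒gr=6  r=4⇒th=2,odd=0
L=6*4+2=26  i=0=0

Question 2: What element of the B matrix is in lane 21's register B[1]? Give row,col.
L=21⇒gr=21>>2=5, th=21&3=1
[1]⇒row 1·2+1=3  col gr=5

3,5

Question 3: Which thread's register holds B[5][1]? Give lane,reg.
6,1

c=1→G=1  r=5→T=2,p=1
L=1*4+2=6  i=1=1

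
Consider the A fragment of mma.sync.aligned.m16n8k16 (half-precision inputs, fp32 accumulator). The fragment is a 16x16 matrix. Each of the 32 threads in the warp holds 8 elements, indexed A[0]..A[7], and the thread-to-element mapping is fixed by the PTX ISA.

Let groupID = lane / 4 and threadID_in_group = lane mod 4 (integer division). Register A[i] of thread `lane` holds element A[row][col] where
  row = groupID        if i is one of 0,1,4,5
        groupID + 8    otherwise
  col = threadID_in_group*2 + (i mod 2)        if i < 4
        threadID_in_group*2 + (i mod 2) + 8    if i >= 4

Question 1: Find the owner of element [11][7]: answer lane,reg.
r:11=>grp=3,rB=1  c:7=>cB=0,tig=3,lo=1
L=3*4+3=15  i=0*4+1*2+1=3

15,3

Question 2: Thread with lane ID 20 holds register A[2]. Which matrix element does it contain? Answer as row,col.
13,0

lane 20->20/4=5, 20 mod 4=0
i=2  r:5+8->13  c:2·0+0+0->0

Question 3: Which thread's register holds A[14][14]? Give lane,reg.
r=14->g=6,rb=1  c=14->cb=1,t=3,b0=0
L=6*4+3=27  i=1*4+1*2+0=6

27,6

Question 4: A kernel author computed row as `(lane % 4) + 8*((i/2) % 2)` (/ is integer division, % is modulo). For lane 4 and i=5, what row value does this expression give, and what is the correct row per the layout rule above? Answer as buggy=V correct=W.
buggy=0 correct=1

`(lane % 4) + 8*((i/2) % 2)`[4,5]=>0
lane 4: grp=1 (4/4), tig=0 (4%4)
i=5: r=1+0=1, c=0*2+1+8=9
row: 0 vs 1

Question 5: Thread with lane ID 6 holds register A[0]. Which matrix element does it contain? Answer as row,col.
lane 6⇒6/4=1, 6 mod 4=2
i=0  r:1+0⇒1  c:2·2+0+0⇒4

1,4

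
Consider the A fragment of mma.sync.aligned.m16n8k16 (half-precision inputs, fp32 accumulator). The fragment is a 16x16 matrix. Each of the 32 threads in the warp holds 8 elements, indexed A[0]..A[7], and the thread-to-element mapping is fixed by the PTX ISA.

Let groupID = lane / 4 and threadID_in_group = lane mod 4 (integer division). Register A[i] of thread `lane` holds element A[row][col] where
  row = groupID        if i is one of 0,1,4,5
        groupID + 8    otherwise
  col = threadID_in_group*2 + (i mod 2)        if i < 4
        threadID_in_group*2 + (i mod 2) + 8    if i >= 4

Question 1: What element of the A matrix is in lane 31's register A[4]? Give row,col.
L=31→G=31>>2=7, T=31&3=3
[4]→row 7+0=7  col 3·2+0+8=14

7,14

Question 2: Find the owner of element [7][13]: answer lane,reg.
30,5

r=7→G=7,rhi=0  c=13→chi=1,T=2,p=1
L=7*4+2=30  i=1*4+0*2+1=5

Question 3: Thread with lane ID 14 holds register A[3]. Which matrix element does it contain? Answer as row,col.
11,5

lane 14→14/4=3, 14 mod 4=2
i=3  r:3+8→11  c:2·2+1+0→5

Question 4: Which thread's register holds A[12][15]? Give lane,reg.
r=12->g=4,rb=1  c=15->cb=1,t=3,b0=1
L=4*4+3=19  i=1*4+1*2+1=7

19,7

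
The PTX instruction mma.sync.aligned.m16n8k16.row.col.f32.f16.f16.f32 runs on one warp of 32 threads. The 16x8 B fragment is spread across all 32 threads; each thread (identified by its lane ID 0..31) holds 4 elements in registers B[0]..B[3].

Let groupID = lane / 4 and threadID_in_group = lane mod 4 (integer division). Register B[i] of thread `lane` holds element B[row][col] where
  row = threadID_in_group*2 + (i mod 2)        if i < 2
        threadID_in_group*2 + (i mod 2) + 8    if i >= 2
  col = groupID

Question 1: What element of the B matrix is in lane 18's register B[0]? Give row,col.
4,4

lane 18: g=4 (18/4), t=2 (18%4)
i=0: r=2*2+0+0=4, c=g=4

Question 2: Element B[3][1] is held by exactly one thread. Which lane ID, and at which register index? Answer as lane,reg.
c:1=>grp=1  r:3=>rB=0,tig=1,lo=1
L=1*4+1=5  i=0*2+1=1

5,1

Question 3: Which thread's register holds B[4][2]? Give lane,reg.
c=2→G=2  r=4→rhi=0,T=2,p=0
L=2*4+2=10  i=0*2+0=0

10,0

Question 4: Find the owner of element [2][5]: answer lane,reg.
21,0

c=5→G=5  r=2→rhi=0,T=1,p=0
L=5*4+1=21  i=0*2+0=0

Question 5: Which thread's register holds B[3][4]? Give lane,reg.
c=4→G=4  r=3→rhi=0,T=1,p=1
L=4*4+1=17  i=0*2+1=1

17,1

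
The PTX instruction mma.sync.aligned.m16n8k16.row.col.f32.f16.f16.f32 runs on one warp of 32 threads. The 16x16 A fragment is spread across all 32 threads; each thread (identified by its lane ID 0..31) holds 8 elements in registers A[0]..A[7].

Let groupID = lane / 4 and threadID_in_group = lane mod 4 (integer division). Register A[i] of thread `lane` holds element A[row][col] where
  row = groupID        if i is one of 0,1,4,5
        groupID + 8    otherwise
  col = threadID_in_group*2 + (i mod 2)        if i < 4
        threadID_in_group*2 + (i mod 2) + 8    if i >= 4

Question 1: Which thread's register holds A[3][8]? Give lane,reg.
r=3⇒gr=3,Rb=0  c=8⇒Cb=1,th=0,odd=0
L=3*4+0=12  i=1*4+0*2+0=4

12,4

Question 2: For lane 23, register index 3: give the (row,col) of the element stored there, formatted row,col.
13,7

lane 23->23/4=5, 23 mod 4=3
i=3  r:5+8->13  c:2·3+1+0->7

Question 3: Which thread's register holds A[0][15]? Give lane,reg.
r: 0->gid=0,r8=0  c: 15->c8=1,tid=3,i&1=1
L=0*4+3=3  i=1*4+0*2+1=5

3,5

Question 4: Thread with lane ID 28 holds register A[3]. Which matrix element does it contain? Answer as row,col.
15,1

28: g=7,t=0
[3] (7+8,0*2+1+0) = (15,1)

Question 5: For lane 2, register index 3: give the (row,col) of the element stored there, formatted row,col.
8,5

lane 2=>2/4=0, 2 mod 4=2
i=3  r:0+8=>8  c:2·2+1+0=>5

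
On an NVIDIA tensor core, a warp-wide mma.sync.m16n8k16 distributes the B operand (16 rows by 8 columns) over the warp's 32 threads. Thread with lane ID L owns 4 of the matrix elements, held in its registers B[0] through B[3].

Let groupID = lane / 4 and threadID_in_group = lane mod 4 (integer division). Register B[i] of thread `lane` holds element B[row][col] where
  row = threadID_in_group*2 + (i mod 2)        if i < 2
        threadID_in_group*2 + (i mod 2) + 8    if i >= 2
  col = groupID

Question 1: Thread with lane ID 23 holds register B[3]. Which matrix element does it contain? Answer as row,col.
15,5

L=23=>grp=23>>2=5, tig=23&3=3
[3]=>row 3·2+1+8=15  col grp=5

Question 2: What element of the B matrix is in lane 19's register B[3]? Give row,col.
19: gr=4,th=3
[3] (3*2+1+8,4) = (15,4)

15,4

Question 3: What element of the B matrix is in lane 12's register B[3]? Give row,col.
9,3

L=12→G=12>>2=3, T=12&3=0
[3]→row 0·2+1+8=9  col G=3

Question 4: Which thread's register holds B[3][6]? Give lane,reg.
25,1

c=6→G=6  r=3→rhi=0,T=1,p=1
L=6*4+1=25  i=0*2+1=1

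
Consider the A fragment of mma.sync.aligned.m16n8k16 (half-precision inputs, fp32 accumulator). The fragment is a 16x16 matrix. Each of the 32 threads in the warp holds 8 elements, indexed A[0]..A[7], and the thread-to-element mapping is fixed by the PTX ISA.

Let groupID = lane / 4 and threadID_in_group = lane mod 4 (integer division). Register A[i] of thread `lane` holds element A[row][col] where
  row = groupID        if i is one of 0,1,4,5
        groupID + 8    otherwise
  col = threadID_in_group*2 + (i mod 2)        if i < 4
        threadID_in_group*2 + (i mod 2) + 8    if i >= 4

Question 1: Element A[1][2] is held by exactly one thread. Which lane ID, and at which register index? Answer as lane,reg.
r: 1->gid=1,r8=0  c: 2->c8=0,tid=1,i&1=0
L=1*4+1=5  i=0*4+0*2+0=0

5,0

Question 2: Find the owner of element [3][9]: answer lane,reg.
12,5

r=3->g=3,rb=0  c=9->cb=1,t=0,b0=1
L=3*4+0=12  i=1*4+0*2+1=5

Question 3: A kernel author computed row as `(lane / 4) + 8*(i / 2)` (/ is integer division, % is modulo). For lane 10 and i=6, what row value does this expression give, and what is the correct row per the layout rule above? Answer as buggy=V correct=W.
buggy=26 correct=10

`(lane / 4) + 8*(i / 2)`[10,6]→26
lane 10: G=2 (10/4), T=2 (10%4)
i=6: r=2+8=10, c=2*2+0+8=12
row: 26 vs 10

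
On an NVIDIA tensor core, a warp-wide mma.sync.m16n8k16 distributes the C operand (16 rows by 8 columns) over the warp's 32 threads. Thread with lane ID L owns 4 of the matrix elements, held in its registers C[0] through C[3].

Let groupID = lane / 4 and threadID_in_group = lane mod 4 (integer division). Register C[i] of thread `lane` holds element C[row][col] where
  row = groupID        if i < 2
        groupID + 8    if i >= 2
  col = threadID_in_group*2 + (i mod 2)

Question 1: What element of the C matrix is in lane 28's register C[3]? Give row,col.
15,1

lane 28: g=7 (28/4), t=0 (28%4)
i=3: r=7+8=15, c=0*2+1=1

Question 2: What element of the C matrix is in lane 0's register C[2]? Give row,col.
L=0→G=0>>2=0, T=0&3=0
[2]→row 0+8=8  col 0·2+0=0

8,0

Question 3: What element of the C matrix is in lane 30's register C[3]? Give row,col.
15,5

30: g=7,t=2
[3] (7+8,2*2+1) = (15,5)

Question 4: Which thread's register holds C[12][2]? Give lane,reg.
17,2

r=12⇒gr=4,Rb=1  c=2⇒th=1,odd=0
L=4*4+1=17  i=1*2+0=2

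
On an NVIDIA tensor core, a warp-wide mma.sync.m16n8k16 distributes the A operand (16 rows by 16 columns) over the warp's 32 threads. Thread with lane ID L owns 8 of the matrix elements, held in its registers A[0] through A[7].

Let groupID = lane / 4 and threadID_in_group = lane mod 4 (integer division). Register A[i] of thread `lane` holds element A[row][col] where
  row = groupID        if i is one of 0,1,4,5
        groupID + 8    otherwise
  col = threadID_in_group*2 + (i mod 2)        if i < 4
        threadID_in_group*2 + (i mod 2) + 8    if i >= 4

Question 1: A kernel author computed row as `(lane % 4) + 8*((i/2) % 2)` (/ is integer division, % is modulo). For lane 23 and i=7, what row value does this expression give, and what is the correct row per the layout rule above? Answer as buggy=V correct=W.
buggy=11 correct=13

`(lane % 4) + 8*((i/2) % 2)`[23,7]→11
23: G=5,T=3
[7] (5+8,3*2+1+8) = (13,15)
row: 11 vs 13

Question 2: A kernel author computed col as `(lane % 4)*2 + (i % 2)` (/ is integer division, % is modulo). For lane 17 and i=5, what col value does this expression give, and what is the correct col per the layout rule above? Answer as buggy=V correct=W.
buggy=3 correct=11

`(lane % 4)*2 + (i % 2)`[17,5]→3
17: G=4,T=1
[5] (4+0,1*2+1+8) = (4,11)
col: 3 vs 11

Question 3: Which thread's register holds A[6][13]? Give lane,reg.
26,5

r=6→G=6,rhi=0  c=13→chi=1,T=2,p=1
L=6*4+2=26  i=1*4+0*2+1=5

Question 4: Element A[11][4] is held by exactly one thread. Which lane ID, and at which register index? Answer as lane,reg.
r=11⇒gr=3,Rb=1  c=4⇒Cb=0,th=2,odd=0
L=3*4+2=14  i=0*4+1*2+0=2

14,2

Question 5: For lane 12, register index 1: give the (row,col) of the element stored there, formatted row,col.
3,1

lane 12: gid=3 (12/4), tid=0 (12%4)
i=1: r=3+0=3, c=0*2+1+0=1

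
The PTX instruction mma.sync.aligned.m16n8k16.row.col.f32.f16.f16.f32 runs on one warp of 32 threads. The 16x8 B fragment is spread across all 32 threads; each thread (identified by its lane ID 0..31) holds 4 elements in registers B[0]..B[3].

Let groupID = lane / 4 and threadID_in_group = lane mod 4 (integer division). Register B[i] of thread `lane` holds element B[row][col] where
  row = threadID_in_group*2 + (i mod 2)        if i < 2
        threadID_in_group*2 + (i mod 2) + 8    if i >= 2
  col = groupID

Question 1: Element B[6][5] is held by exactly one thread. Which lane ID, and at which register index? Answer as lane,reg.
23,0

c:5=>grp=5  r:6=>rB=0,tig=3,lo=0
L=5*4+3=23  i=0*2+0=0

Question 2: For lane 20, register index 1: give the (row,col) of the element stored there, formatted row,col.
1,5

lane 20: gr=5 (20/4), th=0 (20%4)
i=1: r=0*2+1+0=1, c=gr=5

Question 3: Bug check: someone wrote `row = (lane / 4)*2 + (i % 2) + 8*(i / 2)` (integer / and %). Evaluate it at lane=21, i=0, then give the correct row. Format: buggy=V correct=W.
buggy=10 correct=2

`(lane / 4)*2 + (i % 2) + 8*(i / 2)`[21,0]->10
L=21->g=21>>2=5, t=21&3=1
[0]->row 1·2+0+0=2  col g=5
row: 10 vs 2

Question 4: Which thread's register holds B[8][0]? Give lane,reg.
c=0→G=0  r=8→rhi=1,T=0,p=0
L=0*4+0=0  i=1*2+0=2

0,2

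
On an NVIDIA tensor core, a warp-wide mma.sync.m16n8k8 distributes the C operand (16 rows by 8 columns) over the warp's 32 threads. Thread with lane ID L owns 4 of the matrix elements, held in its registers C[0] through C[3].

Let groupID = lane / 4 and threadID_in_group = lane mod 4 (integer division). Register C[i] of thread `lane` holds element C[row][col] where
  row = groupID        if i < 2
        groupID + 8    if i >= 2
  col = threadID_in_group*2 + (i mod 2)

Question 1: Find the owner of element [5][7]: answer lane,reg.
r:5=>grp=5,rB=0  c:7=>tig=3,lo=1
L=5*4+3=23  i=0*2+1=1

23,1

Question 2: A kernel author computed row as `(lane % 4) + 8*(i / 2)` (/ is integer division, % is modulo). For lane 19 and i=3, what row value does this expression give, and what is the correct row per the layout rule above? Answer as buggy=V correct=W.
`(lane % 4) + 8*(i / 2)`[19,3]->11
L=19->g=19>>2=4, t=19&3=3
[3]->row 4+8=12  col 3·2+1=7
row: 11 vs 12

buggy=11 correct=12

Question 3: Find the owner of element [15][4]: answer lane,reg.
r=15⇒gr=7,Rb=1  c=4⇒th=2,odd=0
L=7*4+2=30  i=1*2+0=2

30,2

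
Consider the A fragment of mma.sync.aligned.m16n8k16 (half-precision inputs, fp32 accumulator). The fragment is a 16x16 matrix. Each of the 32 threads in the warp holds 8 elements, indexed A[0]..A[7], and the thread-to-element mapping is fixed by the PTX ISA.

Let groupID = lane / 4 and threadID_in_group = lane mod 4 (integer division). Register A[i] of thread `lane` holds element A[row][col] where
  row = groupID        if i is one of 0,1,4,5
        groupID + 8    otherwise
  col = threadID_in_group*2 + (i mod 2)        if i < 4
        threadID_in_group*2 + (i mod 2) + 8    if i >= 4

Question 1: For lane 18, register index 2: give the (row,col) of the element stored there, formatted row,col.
lane 18→18/4=4, 18 mod 4=2
i=2  r:4+8→12  c:2·2+0+0→4

12,4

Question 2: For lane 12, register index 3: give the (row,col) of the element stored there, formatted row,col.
11,1

lane 12: g=3 (12/4), t=0 (12%4)
i=3: r=3+8=11, c=0*2+1+0=1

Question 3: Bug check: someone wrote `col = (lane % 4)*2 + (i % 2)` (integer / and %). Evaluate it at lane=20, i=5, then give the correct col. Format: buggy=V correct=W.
buggy=1 correct=9

`(lane % 4)*2 + (i % 2)`[20,5]=>1
lane 20: grp=5 (20/4), tig=0 (20%4)
i=5: r=5+0=5, c=0*2+1+8=9
col: 1 vs 9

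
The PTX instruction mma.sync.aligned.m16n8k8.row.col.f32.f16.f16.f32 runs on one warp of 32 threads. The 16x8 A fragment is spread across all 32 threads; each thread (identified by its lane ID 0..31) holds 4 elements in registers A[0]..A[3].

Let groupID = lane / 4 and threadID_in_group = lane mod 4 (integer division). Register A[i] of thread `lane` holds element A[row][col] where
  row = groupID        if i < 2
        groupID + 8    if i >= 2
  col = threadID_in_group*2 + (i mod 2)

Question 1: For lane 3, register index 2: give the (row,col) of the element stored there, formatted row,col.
8,6

lane 3=>3/4=0, 3 mod 4=3
i=2  r:0+8=>8  c:2·3+0=>6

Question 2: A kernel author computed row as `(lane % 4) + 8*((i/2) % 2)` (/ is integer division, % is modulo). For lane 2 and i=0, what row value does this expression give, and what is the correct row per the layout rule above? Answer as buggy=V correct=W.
`(lane % 4) + 8*((i/2) % 2)`[2,0]→2
lane 2: G=0 (2/4), T=2 (2%4)
i=0: r=0+0=0, c=2*2+0=4
row: 2 vs 0

buggy=2 correct=0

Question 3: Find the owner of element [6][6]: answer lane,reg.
r: 6->gid=6,r8=0  c: 6->tid=3,i&1=0
L=6*4+3=27  i=0*2+0=0

27,0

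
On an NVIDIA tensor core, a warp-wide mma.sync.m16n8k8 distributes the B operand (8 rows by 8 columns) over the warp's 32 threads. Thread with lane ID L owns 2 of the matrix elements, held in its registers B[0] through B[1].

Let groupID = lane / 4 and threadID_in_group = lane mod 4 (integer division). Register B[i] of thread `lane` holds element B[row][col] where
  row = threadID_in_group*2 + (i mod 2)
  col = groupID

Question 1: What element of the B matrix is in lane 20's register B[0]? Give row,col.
L=20⇒gr=20>>2=5, th=20&3=0
[0]⇒row 0·2+0=0  col gr=5

0,5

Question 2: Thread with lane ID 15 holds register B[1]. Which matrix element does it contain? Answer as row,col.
lane 15: gr=3 (15/4), th=3 (15%4)
i=1: r=3*2+1=7, c=gr=3

7,3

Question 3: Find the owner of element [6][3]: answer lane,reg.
15,0

c:3=>grp=3  r:6=>tig=3,lo=0
L=3*4+3=15  i=0=0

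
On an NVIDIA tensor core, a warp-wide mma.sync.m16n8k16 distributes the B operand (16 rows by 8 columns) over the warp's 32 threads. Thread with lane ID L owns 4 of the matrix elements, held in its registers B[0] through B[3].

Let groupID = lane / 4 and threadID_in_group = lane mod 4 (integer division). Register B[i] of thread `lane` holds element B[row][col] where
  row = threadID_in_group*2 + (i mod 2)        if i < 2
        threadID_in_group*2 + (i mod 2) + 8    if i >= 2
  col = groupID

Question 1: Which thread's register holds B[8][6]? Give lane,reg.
24,2

c:6=>grp=6  r:8=>rB=1,tig=0,lo=0
L=6*4+0=24  i=1*2+0=2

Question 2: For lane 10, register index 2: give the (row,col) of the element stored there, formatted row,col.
12,2

L=10->g=10>>2=2, t=10&3=2
[2]->row 2·2+0+8=12  col g=2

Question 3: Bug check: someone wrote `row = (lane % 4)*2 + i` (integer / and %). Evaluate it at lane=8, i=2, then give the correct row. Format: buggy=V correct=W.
buggy=2 correct=8

`(lane % 4)*2 + i`[8,2]=>2
8: grp=2,tig=0
[2] (0*2+0+8,2) = (8,2)
row: 2 vs 8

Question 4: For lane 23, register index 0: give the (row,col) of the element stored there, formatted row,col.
6,5

L=23->gid=23>>2=5, tid=23&3=3
[0]->row 3·2+0+0=6  col gid=5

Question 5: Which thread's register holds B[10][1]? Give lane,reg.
c:1=>grp=1  r:10=>rB=1,tig=1,lo=0
L=1*4+1=5  i=1*2+0=2

5,2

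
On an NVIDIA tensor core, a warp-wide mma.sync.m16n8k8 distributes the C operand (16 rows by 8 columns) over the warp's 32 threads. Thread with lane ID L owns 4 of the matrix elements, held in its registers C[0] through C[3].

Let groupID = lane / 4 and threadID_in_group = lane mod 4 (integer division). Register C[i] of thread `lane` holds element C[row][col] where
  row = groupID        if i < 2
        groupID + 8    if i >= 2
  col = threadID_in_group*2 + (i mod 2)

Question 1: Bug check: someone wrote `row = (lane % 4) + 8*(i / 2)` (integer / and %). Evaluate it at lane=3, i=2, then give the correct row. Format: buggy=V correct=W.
`(lane % 4) + 8*(i / 2)`[3,2]->11
3: gid=0,tid=3
[2] (0+8,3*2+0) = (8,6)
row: 11 vs 8

buggy=11 correct=8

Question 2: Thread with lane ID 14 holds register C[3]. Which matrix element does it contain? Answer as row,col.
lane 14→14/4=3, 14 mod 4=2
i=3  r:3+8→11  c:2·2+1→5

11,5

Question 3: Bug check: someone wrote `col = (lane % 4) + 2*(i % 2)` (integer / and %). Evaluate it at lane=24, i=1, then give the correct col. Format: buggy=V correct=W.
`(lane % 4) + 2*(i % 2)`[24,1]->2
lane 24: gid=6 (24/4), tid=0 (24%4)
i=1: r=6+0=6, c=0*2+1=1
col: 2 vs 1

buggy=2 correct=1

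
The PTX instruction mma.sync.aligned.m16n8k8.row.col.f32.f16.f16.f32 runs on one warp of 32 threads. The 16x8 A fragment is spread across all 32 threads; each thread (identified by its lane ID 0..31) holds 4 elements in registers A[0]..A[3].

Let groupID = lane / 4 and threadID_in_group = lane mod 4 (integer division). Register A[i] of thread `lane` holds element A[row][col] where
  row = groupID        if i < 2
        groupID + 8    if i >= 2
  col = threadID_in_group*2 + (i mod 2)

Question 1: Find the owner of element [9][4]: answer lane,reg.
r=9⇒gr=1,Rb=1  c=4⇒th=2,odd=0
L=1*4+2=6  i=1*2+0=2

6,2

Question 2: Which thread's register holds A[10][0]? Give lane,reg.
8,2

r:10=>grp=2,rB=1  c:0=>tig=0,lo=0
L=2*4+0=8  i=1*2+0=2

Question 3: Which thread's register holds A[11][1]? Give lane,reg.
12,3

r: 11->gid=3,r8=1  c: 1->tid=0,i&1=1
L=3*4+0=12  i=1*2+1=3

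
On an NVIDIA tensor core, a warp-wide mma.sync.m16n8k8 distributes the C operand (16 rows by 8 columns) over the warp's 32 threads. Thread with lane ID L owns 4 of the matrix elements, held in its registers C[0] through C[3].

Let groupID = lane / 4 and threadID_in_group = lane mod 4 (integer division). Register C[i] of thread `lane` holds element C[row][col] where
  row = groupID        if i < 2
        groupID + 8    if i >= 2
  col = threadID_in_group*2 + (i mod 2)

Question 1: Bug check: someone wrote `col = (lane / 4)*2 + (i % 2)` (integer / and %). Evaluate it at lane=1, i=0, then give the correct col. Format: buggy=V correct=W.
`(lane / 4)*2 + (i % 2)`[1,0]→0
lane 1: G=0 (1/4), T=1 (1%4)
i=0: r=0+0=0, c=1*2+0=2
col: 0 vs 2

buggy=0 correct=2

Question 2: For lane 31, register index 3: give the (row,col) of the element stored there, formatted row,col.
15,7

31: grp=7,tig=3
[3] (7+8,3*2+1) = (15,7)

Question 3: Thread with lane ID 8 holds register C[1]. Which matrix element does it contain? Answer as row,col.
2,1

8: gr=2,th=0
[1] (2+0,0*2+1) = (2,1)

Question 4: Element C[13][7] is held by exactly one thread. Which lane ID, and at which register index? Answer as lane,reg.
r: 13->gid=5,r8=1  c: 7->tid=3,i&1=1
L=5*4+3=23  i=1*2+1=3

23,3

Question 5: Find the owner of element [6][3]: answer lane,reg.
25,1

r: 6->gid=6,r8=0  c: 3->tid=1,i&1=1
L=6*4+1=25  i=0*2+1=1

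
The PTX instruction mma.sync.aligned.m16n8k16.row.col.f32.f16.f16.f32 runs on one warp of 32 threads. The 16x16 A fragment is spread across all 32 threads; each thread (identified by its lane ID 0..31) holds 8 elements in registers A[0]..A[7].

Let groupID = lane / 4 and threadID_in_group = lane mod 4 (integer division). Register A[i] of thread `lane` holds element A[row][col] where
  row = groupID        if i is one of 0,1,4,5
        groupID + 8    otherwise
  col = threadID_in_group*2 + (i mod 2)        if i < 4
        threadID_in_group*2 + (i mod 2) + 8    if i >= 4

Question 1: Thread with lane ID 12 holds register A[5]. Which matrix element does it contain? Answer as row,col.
3,9

L=12=>grp=12>>2=3, tig=12&3=0
[5]=>row 3+0=3  col 0·2+1+8=9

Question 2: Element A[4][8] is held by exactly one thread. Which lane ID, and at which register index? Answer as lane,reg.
r=4⇒gr=4,Rb=0  c=8⇒Cb=1,th=0,odd=0
L=4*4+0=16  i=1*4+0*2+0=4

16,4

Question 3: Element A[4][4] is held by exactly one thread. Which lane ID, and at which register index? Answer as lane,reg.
r:4=>grp=4,rB=0  c:4=>cB=0,tig=2,lo=0
L=4*4+2=18  i=0*4+0*2+0=0

18,0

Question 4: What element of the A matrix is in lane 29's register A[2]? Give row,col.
15,2

L=29=>grp=29>>2=7, tig=29&3=1
[2]=>row 7+8=15  col 1·2+0+0=2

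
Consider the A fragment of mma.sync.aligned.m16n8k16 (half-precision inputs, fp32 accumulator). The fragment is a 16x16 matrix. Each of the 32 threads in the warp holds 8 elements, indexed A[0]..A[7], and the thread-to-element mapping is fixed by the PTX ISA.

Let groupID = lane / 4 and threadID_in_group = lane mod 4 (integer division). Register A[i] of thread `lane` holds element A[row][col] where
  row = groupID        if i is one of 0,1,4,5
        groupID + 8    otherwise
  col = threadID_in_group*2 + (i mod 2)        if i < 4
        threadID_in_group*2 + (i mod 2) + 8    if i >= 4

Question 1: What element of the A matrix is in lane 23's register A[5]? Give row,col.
lane 23: g=5 (23/4), t=3 (23%4)
i=5: r=5+0=5, c=3*2+1+8=15

5,15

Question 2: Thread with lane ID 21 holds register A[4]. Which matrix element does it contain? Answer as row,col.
lane 21->21/4=5, 21 mod 4=1
i=4  r:5+0->5  c:2·1+0+8->10

5,10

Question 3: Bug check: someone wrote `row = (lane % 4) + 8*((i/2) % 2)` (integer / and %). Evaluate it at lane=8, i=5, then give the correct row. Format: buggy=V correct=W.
`(lane % 4) + 8*((i/2) % 2)`[8,5]=>0
lane 8=>8/4=2, 8 mod 4=0
i=5  r:2+0=>2  c:2·0+1+8=>9
row: 0 vs 2

buggy=0 correct=2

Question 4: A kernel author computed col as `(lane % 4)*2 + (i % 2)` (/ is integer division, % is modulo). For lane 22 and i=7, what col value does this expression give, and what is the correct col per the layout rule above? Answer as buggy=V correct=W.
`(lane % 4)*2 + (i % 2)`[22,7]=>5
L=22=>grp=22>>2=5, tig=22&3=2
[7]=>row 5+8=13  col 2·2+1+8=13
col: 5 vs 13

buggy=5 correct=13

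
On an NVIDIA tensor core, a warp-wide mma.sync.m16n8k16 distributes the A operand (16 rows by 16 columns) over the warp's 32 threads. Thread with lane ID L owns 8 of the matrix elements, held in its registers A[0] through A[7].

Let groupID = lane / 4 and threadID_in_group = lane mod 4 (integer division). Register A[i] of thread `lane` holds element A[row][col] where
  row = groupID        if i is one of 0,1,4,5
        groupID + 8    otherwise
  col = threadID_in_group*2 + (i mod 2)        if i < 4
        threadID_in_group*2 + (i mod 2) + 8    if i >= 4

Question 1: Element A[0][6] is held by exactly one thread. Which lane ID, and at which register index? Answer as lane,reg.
r=0->g=0,rb=0  c=6->cb=0,t=3,b0=0
L=0*4+3=3  i=0*4+0*2+0=0

3,0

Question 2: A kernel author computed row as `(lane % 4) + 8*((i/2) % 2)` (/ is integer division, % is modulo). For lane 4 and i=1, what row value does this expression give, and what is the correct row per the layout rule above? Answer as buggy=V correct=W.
`(lane % 4) + 8*((i/2) % 2)`[4,1]=>0
lane 4=>4/4=1, 4 mod 4=0
i=1  r:1+0=>1  c:2·0+1+0=>1
row: 0 vs 1

buggy=0 correct=1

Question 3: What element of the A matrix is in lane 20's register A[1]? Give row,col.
5,1

lane 20: G=5 (20/4), T=0 (20%4)
i=1: r=5+0=5, c=0*2+1+0=1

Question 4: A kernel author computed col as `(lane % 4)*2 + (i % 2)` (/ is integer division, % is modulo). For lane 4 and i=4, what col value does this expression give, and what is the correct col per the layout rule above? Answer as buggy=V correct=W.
`(lane % 4)*2 + (i % 2)`[4,4]->0
lane 4->4/4=1, 4 mod 4=0
i=4  r:1+0->1  c:2·0+0+8->8
col: 0 vs 8

buggy=0 correct=8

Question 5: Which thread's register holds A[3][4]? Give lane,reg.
r=3→G=3,rhi=0  c=4→chi=0,T=2,p=0
L=3*4+2=14  i=0*4+0*2+0=0

14,0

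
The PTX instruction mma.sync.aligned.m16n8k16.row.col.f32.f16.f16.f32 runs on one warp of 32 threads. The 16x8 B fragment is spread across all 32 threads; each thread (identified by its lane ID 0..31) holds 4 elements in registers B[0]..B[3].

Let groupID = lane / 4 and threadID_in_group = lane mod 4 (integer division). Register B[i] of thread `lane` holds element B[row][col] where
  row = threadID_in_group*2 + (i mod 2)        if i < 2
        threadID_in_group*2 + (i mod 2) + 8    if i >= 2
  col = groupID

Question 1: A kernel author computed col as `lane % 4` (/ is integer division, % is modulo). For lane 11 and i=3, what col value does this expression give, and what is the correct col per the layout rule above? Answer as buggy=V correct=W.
`lane % 4`[11,3]=>3
lane 11=>11/4=2, 11 mod 4=3
i=3  r:2·3+1+8=>15  c:2
col: 3 vs 2

buggy=3 correct=2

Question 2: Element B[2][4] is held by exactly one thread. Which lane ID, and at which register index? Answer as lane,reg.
c=4⇒gr=4  r=2⇒Rb=0,th=1,odd=0
L=4*4+1=17  i=0*2+0=0

17,0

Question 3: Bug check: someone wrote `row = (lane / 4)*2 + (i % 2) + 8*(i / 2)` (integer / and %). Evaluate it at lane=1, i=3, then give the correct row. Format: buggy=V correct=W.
buggy=9 correct=11

`(lane / 4)*2 + (i % 2) + 8*(i / 2)`[1,3]→9
lane 1: G=0 (1/4), T=1 (1%4)
i=3: r=1*2+1+8=11, c=G=0
row: 9 vs 11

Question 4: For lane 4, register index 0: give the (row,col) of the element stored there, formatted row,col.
0,1

4: gid=1,tid=0
[0] (0*2+0+0,1) = (0,1)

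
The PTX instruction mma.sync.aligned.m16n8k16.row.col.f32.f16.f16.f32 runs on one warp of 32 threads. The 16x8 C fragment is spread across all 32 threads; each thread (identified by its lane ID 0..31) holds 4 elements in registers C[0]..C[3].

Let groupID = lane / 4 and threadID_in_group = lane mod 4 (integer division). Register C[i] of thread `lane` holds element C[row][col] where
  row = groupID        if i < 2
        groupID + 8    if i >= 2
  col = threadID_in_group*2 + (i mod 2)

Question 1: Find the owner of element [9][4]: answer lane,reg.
r=9⇒gr=1,Rb=1  c=4⇒th=2,odd=0
L=1*4+2=6  i=1*2+0=2

6,2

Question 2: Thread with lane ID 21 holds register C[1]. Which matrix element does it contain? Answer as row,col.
5,3

lane 21: grp=5 (21/4), tig=1 (21%4)
i=1: r=5+0=5, c=1*2+1=3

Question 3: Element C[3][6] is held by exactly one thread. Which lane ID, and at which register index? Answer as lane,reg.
15,0

r=3->g=3,rb=0  c=6->t=3,b0=0
L=3*4+3=15  i=0*2+0=0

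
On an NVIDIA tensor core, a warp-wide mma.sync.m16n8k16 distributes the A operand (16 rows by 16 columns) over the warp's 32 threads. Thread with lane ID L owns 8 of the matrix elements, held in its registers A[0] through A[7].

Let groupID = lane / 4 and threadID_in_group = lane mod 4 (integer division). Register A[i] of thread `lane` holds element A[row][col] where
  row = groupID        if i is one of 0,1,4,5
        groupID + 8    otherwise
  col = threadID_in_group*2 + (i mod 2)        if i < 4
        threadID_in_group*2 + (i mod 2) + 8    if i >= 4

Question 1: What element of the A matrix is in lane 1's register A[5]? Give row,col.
0,11

1: G=0,T=1
[5] (0+0,1*2+1+8) = (0,11)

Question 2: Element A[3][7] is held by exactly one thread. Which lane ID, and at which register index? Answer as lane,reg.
15,1

r=3->g=3,rb=0  c=7->cb=0,t=3,b0=1
L=3*4+3=15  i=0*4+0*2+1=1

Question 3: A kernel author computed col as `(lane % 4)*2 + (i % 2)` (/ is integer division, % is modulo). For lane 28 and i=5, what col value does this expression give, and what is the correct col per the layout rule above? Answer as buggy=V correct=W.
buggy=1 correct=9

`(lane % 4)*2 + (i % 2)`[28,5]->1
lane 28->28/4=7, 28 mod 4=0
i=5  r:7+0->7  c:2·0+1+8->9
col: 1 vs 9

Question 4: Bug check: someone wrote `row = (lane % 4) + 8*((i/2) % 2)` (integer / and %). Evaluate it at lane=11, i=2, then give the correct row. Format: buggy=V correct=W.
buggy=11 correct=10

`(lane % 4) + 8*((i/2) % 2)`[11,2]->11
11: gid=2,tid=3
[2] (2+8,3*2+0+0) = (10,6)
row: 11 vs 10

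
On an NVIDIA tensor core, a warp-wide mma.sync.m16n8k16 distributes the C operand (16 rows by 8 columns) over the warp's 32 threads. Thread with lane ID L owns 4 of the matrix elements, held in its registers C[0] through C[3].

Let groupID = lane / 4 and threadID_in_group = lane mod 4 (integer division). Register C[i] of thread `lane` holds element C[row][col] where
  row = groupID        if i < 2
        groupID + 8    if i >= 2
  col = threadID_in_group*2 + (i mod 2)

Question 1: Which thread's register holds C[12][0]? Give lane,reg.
r=12->g=4,rb=1  c=0->t=0,b0=0
L=4*4+0=16  i=1*2+0=2

16,2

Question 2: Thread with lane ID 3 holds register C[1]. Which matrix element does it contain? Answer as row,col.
lane 3⇒3/4=0, 3 mod 4=3
i=1  r:0+0⇒0  c:2·3+1⇒7

0,7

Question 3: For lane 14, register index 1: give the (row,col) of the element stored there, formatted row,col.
lane 14: gid=3 (14/4), tid=2 (14%4)
i=1: r=3+0=3, c=2*2+1=5

3,5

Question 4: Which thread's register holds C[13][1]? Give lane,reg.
20,3

r: 13->gid=5,r8=1  c: 1->tid=0,i&1=1
L=5*4+0=20  i=1*2+1=3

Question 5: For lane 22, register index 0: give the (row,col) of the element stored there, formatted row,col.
5,4

lane 22->22/4=5, 22 mod 4=2
i=0  r:5+0->5  c:2·2+0->4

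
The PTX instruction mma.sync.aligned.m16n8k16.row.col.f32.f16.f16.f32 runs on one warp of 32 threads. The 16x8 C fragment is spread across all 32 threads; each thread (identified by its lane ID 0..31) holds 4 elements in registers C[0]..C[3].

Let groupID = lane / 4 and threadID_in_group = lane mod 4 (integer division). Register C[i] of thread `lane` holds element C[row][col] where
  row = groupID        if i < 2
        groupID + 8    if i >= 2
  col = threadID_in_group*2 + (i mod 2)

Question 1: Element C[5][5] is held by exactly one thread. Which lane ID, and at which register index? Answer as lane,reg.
22,1

r=5->g=5,rb=0  c=5->t=2,b0=1
L=5*4+2=22  i=0*2+1=1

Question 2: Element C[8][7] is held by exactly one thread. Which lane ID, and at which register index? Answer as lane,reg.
3,3

r=8⇒gr=0,Rb=1  c=7⇒th=3,odd=1
L=0*4+3=3  i=1*2+1=3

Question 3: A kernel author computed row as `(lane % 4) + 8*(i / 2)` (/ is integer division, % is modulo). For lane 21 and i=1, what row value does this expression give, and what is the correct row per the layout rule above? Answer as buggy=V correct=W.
`(lane % 4) + 8*(i / 2)`[21,1]→1
L=21→G=21>>2=5, T=21&3=1
[1]→row 5+0=5  col 1·2+1=3
row: 1 vs 5

buggy=1 correct=5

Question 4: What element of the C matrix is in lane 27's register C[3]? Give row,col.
14,7

L=27->g=27>>2=6, t=27&3=3
[3]->row 6+8=14  col 3·2+1=7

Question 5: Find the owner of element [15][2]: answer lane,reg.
r=15->g=7,rb=1  c=2->t=1,b0=0
L=7*4+1=29  i=1*2+0=2

29,2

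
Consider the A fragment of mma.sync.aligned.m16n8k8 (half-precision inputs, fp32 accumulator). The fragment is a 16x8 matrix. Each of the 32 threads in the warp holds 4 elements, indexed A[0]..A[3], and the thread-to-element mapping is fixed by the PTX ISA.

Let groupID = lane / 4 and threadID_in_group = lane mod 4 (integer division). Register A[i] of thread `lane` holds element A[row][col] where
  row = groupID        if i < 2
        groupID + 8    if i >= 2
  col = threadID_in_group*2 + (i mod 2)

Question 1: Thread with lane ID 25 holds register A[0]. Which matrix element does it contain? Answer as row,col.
L=25⇒gr=25>>2=6, th=25&3=1
[0]⇒row 6+0=6  col 1·2+0=2

6,2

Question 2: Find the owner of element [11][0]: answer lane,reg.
r:11=>grp=3,rB=1  c:0=>tig=0,lo=0
L=3*4+0=12  i=1*2+0=2

12,2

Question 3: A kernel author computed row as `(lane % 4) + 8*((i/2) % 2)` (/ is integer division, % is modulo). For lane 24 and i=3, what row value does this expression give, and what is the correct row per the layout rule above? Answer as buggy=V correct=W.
`(lane % 4) + 8*((i/2) % 2)`[24,3]->8
lane 24: g=6 (24/4), t=0 (24%4)
i=3: r=6+8=14, c=0*2+1=1
row: 8 vs 14

buggy=8 correct=14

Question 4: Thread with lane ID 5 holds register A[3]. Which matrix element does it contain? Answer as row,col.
9,3

lane 5: grp=1 (5/4), tig=1 (5%4)
i=3: r=1+8=9, c=1*2+1=3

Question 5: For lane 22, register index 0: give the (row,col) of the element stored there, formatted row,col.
5,4

lane 22: gr=5 (22/4), th=2 (22%4)
i=0: r=5+0=5, c=2*2+0=4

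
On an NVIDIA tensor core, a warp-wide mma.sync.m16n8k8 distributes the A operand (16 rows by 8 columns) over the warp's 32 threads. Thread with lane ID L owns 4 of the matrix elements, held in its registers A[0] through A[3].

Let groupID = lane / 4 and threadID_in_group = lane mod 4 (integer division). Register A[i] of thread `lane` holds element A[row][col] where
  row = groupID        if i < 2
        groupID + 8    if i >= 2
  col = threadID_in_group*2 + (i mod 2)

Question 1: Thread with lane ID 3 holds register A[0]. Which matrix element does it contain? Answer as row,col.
3: g=0,t=3
[0] (0+0,3*2+0) = (0,6)

0,6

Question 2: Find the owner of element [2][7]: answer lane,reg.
r=2->g=2,rb=0  c=7->t=3,b0=1
L=2*4+3=11  i=0*2+1=1

11,1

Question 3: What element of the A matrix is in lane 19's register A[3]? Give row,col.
12,7

lane 19: gid=4 (19/4), tid=3 (19%4)
i=3: r=4+8=12, c=3*2+1=7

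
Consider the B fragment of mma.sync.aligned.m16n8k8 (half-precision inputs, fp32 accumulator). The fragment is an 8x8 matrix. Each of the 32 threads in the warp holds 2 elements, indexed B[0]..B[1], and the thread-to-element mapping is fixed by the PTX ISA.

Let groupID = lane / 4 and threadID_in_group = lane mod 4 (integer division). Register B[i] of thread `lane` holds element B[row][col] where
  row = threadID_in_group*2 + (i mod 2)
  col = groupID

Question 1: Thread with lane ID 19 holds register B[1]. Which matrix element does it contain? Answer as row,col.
7,4

L=19⇒gr=19>>2=4, th=19&3=3
[1]⇒row 3·2+1=7  col gr=4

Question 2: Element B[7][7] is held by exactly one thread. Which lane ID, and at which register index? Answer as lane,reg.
c: 7->gid=7  r: 7->tid=3,i&1=1
L=7*4+3=31  i=1=1

31,1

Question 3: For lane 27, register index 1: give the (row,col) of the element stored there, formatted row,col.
27: gr=6,th=3
[1] (3*2+1,6) = (7,6)

7,6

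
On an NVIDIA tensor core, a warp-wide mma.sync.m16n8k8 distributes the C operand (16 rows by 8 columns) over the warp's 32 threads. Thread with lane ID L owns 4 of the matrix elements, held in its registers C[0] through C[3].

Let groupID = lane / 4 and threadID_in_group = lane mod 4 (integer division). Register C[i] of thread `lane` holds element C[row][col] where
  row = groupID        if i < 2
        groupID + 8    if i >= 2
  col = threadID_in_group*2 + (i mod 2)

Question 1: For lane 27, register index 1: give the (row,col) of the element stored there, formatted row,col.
6,7

L=27=>grp=27>>2=6, tig=27&3=3
[1]=>row 6+0=6  col 3·2+1=7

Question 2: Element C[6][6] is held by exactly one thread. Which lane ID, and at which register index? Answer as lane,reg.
r=6⇒gr=6,Rb=0  c=6⇒th=3,odd=0
L=6*4+3=27  i=0*2+0=0

27,0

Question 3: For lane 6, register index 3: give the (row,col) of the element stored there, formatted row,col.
lane 6: gid=1 (6/4), tid=2 (6%4)
i=3: r=1+8=9, c=2*2+1=5

9,5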